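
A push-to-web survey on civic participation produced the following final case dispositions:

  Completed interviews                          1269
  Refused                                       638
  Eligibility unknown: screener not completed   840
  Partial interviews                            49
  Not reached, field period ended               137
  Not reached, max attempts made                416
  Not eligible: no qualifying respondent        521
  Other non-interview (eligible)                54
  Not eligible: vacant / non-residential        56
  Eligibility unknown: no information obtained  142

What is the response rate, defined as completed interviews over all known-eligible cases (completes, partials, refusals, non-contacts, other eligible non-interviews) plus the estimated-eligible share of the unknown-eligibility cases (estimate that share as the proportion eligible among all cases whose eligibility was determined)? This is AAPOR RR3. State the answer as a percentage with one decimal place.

No contact after all attempts = 137 + 416 = 553
Undetermined eligibility = 840 + 142 = 982
Screened out, ineligible = 521 + 56 = 577
Num = 1269
Known eligible = 1269 + 49 + 638 + 553 + 54 = 2563
e = 2563 / (2563 + 577) = 2563 / 3140 = 0.8162
Eligible share of unknowns = 0.8162 × 982 = 801.51
Denom = 2563 + 801.51 = 3364.51
RR3 = 1269 / 3364.51 = 0.3772

37.7%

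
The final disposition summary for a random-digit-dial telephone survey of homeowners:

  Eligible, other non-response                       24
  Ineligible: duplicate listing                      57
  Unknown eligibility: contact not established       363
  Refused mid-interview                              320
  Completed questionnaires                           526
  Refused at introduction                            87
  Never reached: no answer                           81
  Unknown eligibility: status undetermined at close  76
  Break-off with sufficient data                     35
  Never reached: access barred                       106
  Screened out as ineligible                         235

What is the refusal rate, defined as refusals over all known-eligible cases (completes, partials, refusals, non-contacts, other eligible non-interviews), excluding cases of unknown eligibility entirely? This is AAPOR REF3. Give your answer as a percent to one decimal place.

Refused = 87 + 320 = 407
Never reached = 81 + 106 = 187
Eligibility not determined = 363 + 76 = 439
Out of scope = 235 + 57 = 292
Top = 407
Denominator = 526 + 35 + 407 + 187 + 24 = 1179
REF3 = 407 / 1179 = 0.3452

34.5%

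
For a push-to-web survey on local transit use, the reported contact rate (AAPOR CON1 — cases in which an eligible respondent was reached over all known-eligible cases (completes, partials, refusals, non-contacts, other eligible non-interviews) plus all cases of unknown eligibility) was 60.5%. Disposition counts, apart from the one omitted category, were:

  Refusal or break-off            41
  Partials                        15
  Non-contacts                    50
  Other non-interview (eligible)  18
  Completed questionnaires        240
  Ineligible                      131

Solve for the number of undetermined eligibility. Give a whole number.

155

Num: 240 + 15 + 41 + 18 = 314
CON1 = 314 / D = 0.605
D = 314 / 0.605 = 519.0
Rest of base = 364
undetermined eligibility = 519.0 − 364 ≈ 155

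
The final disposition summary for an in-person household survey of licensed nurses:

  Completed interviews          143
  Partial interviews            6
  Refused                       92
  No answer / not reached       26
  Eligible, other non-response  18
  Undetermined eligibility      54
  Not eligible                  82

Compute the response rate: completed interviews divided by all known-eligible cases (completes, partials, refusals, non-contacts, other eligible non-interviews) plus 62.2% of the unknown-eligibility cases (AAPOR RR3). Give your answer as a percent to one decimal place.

44.9%

Num → 143
Known eligible → 143 + 6 + 92 + 26 + 18 = 285
e × U → 0.6220 × 54 = 33.59
Denominator → 285 + 33.59 = 318.59
RR3 = 143 / 318.59 = 0.4489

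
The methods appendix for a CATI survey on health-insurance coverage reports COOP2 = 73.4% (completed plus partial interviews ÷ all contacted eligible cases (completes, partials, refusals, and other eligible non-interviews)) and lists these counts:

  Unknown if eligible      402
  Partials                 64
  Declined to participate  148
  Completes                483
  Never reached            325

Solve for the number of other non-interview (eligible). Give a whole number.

50

Numerator = 483 + 64 = 547
COOP2 = 547 / D = 0.734
D = 547 / 0.734 = 745.2
Remaining denominator categories sum to 695
other non-interview (eligible) = 745.2 − 695 ≈ 50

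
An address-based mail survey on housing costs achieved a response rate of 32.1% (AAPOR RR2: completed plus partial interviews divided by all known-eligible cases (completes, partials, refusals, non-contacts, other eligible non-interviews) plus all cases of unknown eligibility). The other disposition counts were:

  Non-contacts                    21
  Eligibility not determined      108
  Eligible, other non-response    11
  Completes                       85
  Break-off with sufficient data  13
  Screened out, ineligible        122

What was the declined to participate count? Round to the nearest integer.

Num: 85 + 13 = 98
RR2 = 98 / D = 0.321
D = 98 / 0.321 = 305.3
Other denominator terms total 238
declined to participate = 305.3 − 238 ≈ 67

67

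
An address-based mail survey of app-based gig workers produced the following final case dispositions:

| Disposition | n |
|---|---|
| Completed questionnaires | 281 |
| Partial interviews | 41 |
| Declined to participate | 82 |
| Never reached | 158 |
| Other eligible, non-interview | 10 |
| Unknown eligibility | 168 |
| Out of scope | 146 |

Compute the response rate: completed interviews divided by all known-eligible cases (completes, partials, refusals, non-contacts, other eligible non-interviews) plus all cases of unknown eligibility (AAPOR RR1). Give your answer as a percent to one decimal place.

Numerator = 281
Denom = 281 + 41 + 82 + 158 + 10 + 168 = 740
RR1 = 281 / 740 = 0.3797

38.0%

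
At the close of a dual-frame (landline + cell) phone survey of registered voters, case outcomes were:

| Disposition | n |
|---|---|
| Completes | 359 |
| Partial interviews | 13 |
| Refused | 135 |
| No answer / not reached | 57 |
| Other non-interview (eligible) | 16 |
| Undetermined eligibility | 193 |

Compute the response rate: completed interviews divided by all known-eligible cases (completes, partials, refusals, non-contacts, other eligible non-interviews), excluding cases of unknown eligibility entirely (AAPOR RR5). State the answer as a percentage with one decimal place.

Top → 359
Denom → 359 + 13 + 135 + 57 + 16 = 580
RR5 = 359 / 580 = 0.6190

61.9%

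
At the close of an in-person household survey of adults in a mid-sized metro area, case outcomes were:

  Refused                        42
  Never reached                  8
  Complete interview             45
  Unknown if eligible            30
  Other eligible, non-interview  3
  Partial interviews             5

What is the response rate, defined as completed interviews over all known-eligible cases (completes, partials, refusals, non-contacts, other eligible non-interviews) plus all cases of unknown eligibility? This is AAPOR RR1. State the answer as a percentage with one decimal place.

Numerator → 45
Base → 45 + 5 + 42 + 8 + 3 + 30 = 133
RR1 = 45 / 133 = 0.3383

33.8%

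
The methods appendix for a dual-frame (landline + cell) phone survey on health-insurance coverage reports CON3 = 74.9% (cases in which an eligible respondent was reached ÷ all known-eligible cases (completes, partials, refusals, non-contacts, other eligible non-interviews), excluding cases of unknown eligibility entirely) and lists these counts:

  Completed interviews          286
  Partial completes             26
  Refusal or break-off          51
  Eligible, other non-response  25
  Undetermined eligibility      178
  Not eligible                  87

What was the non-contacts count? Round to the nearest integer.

130

Num = 286 + 26 + 51 + 25 = 388
CON3 = 388 / D = 0.749
D = 388 / 0.749 = 518.0
Other denominator terms total 388
non-contacts = 518.0 − 388 ≈ 130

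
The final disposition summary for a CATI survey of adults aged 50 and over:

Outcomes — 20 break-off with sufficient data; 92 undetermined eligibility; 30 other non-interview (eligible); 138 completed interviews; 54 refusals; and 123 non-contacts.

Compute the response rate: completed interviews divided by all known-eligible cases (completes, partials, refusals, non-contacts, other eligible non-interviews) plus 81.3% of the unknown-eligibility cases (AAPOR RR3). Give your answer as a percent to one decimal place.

31.4%

Num = 138
Determined eligible = 138 + 20 + 54 + 123 + 30 = 365
Estimated eligible among unknowns = 0.8130 × 92 = 74.80
Base = 365 + 74.80 = 439.80
RR3 = 138 / 439.80 = 0.3138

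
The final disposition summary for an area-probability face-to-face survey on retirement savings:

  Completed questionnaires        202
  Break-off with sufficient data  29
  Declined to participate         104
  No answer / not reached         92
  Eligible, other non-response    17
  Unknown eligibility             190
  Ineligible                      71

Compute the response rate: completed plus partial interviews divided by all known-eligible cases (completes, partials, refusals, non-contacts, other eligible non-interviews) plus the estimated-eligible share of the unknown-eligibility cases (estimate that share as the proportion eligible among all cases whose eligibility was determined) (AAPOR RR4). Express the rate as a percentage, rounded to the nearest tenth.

Numerator = 202 + 29 = 231
Determined eligible = 202 + 29 + 104 + 92 + 17 = 444
e = 444 / (444 + 71) = 444 / 515 = 0.8621
Estimated eligible among unknowns = 0.8621 × 190 = 163.80
Denominator = 444 + 163.80 = 607.80
RR4 = 231 / 607.80 = 0.3801

38.0%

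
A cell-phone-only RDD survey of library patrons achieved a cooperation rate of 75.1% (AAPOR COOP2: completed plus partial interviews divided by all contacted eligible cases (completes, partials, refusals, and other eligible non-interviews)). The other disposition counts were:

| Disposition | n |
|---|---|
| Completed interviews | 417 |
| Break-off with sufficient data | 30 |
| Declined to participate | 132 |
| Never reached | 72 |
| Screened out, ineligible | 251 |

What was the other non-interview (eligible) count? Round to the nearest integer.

16

Num → 417 + 30 = 447
COOP2 = 447 / D = 0.751
D = 447 / 0.751 = 595.2
Rest of base = 579
other non-interview (eligible) = 595.2 − 579 ≈ 16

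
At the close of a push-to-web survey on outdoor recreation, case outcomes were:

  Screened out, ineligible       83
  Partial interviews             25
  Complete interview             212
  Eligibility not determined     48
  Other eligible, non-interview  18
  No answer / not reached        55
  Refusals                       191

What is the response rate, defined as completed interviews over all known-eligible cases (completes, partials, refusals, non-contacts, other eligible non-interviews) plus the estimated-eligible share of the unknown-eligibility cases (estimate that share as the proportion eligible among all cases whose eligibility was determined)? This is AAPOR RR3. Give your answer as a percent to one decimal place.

39.1%

Numerator = 212
Determined eligible = 212 + 25 + 191 + 55 + 18 = 501
e = 501 / (501 + 83) = 501 / 584 = 0.8579
e × U = 0.8579 × 48 = 41.18
Denom = 501 + 41.18 = 542.18
RR3 = 212 / 542.18 = 0.3910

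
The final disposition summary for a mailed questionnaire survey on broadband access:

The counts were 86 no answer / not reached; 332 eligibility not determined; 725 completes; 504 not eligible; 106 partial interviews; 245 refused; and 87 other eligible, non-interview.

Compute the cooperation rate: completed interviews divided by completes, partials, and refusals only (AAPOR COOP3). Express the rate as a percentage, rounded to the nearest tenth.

67.4%

Top → 725
Denominator → 725 + 106 + 245 = 1076
COOP3 = 725 / 1076 = 0.6738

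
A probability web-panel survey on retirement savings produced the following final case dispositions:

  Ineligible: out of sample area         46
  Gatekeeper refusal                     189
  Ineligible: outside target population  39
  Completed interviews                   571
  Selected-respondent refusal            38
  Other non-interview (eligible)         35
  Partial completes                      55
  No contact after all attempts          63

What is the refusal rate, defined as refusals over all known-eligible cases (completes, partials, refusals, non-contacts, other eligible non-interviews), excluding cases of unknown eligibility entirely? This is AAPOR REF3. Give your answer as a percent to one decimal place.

23.9%

Refused = 189 + 38 = 227
Ineligible = 39 + 46 = 85
Top = 227
Base = 571 + 55 + 227 + 63 + 35 = 951
REF3 = 227 / 951 = 0.2387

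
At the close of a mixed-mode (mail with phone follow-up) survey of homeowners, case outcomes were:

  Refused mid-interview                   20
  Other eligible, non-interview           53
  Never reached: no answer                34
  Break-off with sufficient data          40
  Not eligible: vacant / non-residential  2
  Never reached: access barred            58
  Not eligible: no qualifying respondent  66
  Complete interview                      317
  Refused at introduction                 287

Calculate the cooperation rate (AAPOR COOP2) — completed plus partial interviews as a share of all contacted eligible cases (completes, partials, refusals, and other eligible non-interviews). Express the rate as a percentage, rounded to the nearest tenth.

49.8%

Refusal or break-off = 287 + 20 = 307
Non-contacts = 34 + 58 = 92
Out of scope = 66 + 2 = 68
Num → 317 + 40 = 357
Denom → 317 + 40 + 307 + 53 = 717
COOP2 = 357 / 717 = 0.4979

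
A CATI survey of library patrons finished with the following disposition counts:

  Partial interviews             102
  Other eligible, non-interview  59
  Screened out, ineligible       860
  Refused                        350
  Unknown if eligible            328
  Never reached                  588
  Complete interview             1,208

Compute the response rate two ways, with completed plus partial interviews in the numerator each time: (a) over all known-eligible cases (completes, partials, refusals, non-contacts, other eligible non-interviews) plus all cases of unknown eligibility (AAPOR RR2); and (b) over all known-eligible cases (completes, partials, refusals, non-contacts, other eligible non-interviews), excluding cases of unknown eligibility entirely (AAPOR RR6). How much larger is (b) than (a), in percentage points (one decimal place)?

7.1

Top → 1208 + 102 = 1310
Denom → 1208 + 102 + 350 + 588 + 59 + 328 = 2635
RR2 = 1310 / 2635 = 0.4972
Denom → 1208 + 102 + 350 + 588 + 59 = 2307
RR6 = 1310 / 2307 = 0.5678
Difference = 56.78 − 49.72 = 7.06 percentage points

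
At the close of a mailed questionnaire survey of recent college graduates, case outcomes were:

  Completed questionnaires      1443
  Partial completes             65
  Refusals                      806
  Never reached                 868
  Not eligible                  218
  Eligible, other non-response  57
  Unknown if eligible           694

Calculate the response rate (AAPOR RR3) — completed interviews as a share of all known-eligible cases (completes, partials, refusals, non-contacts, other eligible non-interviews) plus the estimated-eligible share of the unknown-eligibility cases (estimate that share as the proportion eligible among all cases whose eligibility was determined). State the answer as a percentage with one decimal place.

Num: 1443
Known eligible: 1443 + 65 + 806 + 868 + 57 = 3239
e = 3239 / (3239 + 218) = 3239 / 3457 = 0.9369
Estimated eligible among unknowns: 0.9369 × 694 = 650.21
Denom: 3239 + 650.21 = 3889.21
RR3 = 1443 / 3889.21 = 0.3710

37.1%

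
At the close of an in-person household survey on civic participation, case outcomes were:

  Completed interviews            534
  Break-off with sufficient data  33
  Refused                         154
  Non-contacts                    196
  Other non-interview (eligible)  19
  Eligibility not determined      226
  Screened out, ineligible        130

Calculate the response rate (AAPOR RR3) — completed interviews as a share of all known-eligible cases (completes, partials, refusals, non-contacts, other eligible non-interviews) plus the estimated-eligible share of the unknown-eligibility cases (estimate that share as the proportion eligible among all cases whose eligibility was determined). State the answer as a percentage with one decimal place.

Top: 534
Determined eligible: 534 + 33 + 154 + 196 + 19 = 936
e = 936 / (936 + 130) = 936 / 1066 = 0.8780
e × U: 0.8780 × 226 = 198.43
Base: 936 + 198.43 = 1134.43
RR3 = 534 / 1134.43 = 0.4707

47.1%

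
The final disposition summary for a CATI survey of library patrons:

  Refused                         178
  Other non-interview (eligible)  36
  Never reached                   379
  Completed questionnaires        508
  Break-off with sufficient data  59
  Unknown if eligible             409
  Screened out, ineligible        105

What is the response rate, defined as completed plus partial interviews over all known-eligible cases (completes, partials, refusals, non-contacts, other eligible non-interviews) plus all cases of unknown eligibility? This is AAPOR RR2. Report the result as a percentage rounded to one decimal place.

36.1%

Num = 508 + 59 = 567
Denominator = 508 + 59 + 178 + 379 + 36 + 409 = 1569
RR2 = 567 / 1569 = 0.3614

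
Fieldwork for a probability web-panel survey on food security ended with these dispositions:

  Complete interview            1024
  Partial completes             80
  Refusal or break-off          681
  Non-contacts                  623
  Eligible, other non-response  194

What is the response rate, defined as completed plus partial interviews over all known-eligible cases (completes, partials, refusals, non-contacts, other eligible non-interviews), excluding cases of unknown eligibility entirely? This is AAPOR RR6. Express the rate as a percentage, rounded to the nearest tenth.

42.4%

Num: 1024 + 80 = 1104
Denom: 1024 + 80 + 681 + 623 + 194 = 2602
RR6 = 1104 / 2602 = 0.4243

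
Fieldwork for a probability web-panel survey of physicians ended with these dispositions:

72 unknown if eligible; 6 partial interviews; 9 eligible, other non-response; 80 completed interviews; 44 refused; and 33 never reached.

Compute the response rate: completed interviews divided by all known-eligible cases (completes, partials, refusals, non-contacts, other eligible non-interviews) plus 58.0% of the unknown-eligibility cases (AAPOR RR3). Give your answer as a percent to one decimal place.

Num = 80
Determined eligible = 80 + 6 + 44 + 33 + 9 = 172
Estimated eligible among unknowns = 0.5800 × 72 = 41.76
Base = 172 + 41.76 = 213.76
RR3 = 80 / 213.76 = 0.3743

37.4%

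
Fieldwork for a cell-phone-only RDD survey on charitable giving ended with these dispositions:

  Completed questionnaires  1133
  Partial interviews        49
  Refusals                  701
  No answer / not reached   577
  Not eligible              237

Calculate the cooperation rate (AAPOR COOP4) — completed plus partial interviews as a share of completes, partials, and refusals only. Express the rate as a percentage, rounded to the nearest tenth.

Num: 1133 + 49 = 1182
Denominator: 1133 + 49 + 701 = 1883
COOP4 = 1182 / 1883 = 0.6277

62.8%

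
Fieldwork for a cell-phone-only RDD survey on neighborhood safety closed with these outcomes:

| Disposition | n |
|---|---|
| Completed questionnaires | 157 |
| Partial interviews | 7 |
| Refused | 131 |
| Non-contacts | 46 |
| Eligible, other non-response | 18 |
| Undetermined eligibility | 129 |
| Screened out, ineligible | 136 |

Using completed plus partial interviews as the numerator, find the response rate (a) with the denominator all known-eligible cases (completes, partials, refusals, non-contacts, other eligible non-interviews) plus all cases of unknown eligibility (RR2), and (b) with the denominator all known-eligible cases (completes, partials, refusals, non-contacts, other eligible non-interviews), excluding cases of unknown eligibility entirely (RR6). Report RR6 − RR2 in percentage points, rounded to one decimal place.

12.1

Top = 157 + 7 = 164
Denom = 157 + 7 + 131 + 46 + 18 + 129 = 488
RR2 = 164 / 488 = 0.3361
Denom = 157 + 7 + 131 + 46 + 18 = 359
RR6 = 164 / 359 = 0.4568
Difference = 45.68 − 33.61 = 12.07 percentage points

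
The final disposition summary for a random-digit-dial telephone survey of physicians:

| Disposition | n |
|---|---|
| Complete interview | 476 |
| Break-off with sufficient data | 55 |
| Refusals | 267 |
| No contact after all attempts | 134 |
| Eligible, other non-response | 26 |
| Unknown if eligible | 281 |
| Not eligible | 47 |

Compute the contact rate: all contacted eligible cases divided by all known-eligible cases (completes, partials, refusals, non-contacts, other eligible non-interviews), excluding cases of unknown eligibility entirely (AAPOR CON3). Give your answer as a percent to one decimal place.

Top = 476 + 55 + 267 + 26 = 824
Denominator = 476 + 55 + 267 + 134 + 26 = 958
CON3 = 824 / 958 = 0.8601

86.0%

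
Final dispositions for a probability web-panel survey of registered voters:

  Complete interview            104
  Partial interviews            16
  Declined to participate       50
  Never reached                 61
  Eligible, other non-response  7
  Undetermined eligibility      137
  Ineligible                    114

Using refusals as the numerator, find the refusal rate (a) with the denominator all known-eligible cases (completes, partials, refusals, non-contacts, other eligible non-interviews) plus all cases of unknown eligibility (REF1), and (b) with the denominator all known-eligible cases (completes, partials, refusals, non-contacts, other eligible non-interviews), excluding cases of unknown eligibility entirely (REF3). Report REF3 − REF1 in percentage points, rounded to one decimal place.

7.7

Top = 50
Denominator = 104 + 16 + 50 + 61 + 7 + 137 = 375
REF1 = 50 / 375 = 0.1333
Denominator = 104 + 16 + 50 + 61 + 7 = 238
REF3 = 50 / 238 = 0.2101
Difference = 21.01 − 13.33 = 7.68 percentage points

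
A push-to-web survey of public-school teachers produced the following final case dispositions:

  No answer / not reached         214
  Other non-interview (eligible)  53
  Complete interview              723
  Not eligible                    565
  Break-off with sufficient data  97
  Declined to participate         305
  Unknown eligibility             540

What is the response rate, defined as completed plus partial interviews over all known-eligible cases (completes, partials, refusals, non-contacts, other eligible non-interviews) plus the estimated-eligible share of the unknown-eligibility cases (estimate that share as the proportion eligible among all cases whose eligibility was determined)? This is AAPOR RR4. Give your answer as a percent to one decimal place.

Top: 723 + 97 = 820
Determined eligible: 723 + 97 + 305 + 214 + 53 = 1392
e = 1392 / (1392 + 565) = 1392 / 1957 = 0.7113
Eligible share of unknowns: 0.7113 × 540 = 384.10
Denom: 1392 + 384.10 = 1776.10
RR4 = 820 / 1776.10 = 0.4617

46.2%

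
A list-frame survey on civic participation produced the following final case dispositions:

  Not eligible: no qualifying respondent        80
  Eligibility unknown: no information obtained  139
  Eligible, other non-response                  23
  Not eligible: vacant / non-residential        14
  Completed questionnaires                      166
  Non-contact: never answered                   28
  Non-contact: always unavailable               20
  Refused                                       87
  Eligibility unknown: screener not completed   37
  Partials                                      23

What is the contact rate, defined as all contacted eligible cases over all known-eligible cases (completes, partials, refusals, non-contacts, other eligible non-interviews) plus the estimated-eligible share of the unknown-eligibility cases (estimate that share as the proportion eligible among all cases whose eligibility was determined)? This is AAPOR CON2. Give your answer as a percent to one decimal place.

Non-contacts = 28 + 20 = 48
Unknown if eligible = 37 + 139 = 176
Not eligible = 80 + 14 = 94
Top: 166 + 23 + 87 + 23 = 299
Known eligible: 166 + 23 + 87 + 48 + 23 = 347
e = 347 / (347 + 94) = 347 / 441 = 0.7868
e × U: 0.7868 × 176 = 138.48
Denominator: 347 + 138.48 = 485.48
CON2 = 299 / 485.48 = 0.6159

61.6%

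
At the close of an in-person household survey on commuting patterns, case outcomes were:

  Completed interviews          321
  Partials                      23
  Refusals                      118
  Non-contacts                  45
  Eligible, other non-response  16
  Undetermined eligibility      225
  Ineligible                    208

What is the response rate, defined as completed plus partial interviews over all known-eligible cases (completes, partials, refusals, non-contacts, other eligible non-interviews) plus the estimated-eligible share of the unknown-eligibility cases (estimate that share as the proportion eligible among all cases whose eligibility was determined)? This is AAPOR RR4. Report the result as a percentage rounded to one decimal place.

Num → 321 + 23 = 344
Determined eligible → 321 + 23 + 118 + 45 + 16 = 523
e = 523 / (523 + 208) = 523 / 731 = 0.7155
Eligible share of unknowns → 0.7155 × 225 = 160.99
Denom → 523 + 160.99 = 683.99
RR4 = 344 / 683.99 = 0.5029

50.3%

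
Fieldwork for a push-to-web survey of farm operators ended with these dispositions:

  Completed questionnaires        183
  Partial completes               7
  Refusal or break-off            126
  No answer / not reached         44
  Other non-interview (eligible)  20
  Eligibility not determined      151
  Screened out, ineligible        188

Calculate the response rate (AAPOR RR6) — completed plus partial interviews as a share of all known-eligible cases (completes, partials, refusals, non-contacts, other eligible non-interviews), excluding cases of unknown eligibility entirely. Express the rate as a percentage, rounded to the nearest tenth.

50.0%

Top: 183 + 7 = 190
Denom: 183 + 7 + 126 + 44 + 20 = 380
RR6 = 190 / 380 = 0.5000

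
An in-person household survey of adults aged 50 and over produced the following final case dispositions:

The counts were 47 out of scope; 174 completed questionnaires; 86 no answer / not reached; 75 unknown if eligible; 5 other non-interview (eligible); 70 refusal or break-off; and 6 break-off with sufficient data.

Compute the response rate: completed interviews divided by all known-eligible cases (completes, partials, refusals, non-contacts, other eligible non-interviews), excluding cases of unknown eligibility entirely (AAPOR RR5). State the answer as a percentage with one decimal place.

51.0%

Num → 174
Denom → 174 + 6 + 70 + 86 + 5 = 341
RR5 = 174 / 341 = 0.5103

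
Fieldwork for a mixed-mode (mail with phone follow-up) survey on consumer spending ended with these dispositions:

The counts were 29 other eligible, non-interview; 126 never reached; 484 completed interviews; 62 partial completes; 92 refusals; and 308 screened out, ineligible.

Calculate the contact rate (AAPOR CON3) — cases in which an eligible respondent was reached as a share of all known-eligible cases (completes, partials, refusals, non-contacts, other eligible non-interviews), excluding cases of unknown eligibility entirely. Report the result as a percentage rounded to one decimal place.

84.1%

Numerator: 484 + 62 + 92 + 29 = 667
Denom: 484 + 62 + 92 + 126 + 29 = 793
CON3 = 667 / 793 = 0.8411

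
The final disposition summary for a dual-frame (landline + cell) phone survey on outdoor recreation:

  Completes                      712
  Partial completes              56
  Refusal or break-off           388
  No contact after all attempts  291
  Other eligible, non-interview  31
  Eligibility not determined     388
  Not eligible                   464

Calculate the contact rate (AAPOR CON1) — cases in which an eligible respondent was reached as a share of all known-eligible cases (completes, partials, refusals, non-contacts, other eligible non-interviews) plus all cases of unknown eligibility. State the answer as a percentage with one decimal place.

63.6%

Num = 712 + 56 + 388 + 31 = 1187
Denominator = 712 + 56 + 388 + 291 + 31 + 388 = 1866
CON1 = 1187 / 1866 = 0.6361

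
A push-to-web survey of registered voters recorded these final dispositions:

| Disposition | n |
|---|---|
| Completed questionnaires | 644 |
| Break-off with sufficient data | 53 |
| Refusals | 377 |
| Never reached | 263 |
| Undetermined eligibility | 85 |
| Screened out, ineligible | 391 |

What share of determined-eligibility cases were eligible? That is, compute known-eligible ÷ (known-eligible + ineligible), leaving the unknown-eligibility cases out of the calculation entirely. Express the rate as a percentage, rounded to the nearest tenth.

Eligible (known) → 644 + 53 + 377 + 263 = 1337
e = 1337 / (1337 + 391) = 1337 / 1728 = 0.7737

77.4%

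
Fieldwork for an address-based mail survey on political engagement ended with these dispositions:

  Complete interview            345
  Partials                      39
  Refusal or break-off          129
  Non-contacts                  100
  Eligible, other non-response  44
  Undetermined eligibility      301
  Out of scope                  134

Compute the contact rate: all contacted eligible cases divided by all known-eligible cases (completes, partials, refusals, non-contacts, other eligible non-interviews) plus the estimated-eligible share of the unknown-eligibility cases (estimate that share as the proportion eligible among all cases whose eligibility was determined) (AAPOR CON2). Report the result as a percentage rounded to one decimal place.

61.4%

Top → 345 + 39 + 129 + 44 = 557
Eligible (known) → 345 + 39 + 129 + 100 + 44 = 657
e = 657 / (657 + 134) = 657 / 791 = 0.8306
e × U → 0.8306 × 301 = 250.01
Denom → 657 + 250.01 = 907.01
CON2 = 557 / 907.01 = 0.6141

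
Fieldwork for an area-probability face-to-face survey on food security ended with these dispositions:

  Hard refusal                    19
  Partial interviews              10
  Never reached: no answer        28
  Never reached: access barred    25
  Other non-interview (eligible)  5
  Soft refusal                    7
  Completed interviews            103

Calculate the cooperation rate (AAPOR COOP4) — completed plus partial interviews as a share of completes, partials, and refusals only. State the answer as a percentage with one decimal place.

81.3%

Refused = 19 + 7 = 26
No answer / not reached = 28 + 25 = 53
Numerator: 103 + 10 = 113
Denom: 103 + 10 + 26 = 139
COOP4 = 113 / 139 = 0.8129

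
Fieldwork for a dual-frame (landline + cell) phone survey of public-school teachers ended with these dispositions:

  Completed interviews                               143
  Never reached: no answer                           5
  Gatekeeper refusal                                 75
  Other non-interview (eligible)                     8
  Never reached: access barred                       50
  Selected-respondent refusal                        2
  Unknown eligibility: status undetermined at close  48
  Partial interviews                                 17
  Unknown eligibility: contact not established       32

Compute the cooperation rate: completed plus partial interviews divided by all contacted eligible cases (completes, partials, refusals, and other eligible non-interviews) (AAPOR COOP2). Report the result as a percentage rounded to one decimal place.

Refused = 75 + 2 = 77
No contact after all attempts = 5 + 50 = 55
Undetermined eligibility = 32 + 48 = 80
Top = 143 + 17 = 160
Denom = 143 + 17 + 77 + 8 = 245
COOP2 = 160 / 245 = 0.6531

65.3%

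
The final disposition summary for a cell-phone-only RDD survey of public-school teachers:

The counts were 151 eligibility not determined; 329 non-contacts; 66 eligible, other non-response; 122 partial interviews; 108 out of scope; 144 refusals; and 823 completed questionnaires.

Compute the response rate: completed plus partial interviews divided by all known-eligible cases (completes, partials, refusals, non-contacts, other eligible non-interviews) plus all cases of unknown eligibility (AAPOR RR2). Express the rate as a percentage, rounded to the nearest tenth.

57.8%

Num: 823 + 122 = 945
Base: 823 + 122 + 144 + 329 + 66 + 151 = 1635
RR2 = 945 / 1635 = 0.5780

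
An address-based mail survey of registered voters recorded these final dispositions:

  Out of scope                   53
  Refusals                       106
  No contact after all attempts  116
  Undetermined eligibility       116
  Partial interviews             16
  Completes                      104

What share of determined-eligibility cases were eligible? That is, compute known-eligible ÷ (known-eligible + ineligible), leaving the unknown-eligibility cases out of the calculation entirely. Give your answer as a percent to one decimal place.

86.6%

Determined eligible: 104 + 16 + 106 + 116 = 342
e = 342 / (342 + 53) = 342 / 395 = 0.8658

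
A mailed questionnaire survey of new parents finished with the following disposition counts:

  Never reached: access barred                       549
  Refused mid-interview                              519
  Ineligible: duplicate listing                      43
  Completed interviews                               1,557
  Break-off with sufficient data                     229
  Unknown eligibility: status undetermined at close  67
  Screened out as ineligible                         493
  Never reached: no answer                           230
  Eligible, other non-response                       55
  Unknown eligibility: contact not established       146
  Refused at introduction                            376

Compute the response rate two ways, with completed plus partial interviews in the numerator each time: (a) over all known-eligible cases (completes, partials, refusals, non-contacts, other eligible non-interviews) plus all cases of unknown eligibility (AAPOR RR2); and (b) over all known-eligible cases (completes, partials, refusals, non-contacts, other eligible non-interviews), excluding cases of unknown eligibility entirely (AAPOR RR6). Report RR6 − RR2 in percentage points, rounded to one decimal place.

Refused = 376 + 519 = 895
Non-contacts = 230 + 549 = 779
Undetermined eligibility = 146 + 67 = 213
Ineligible = 493 + 43 = 536
Numerator: 1557 + 229 = 1786
Denominator: 1557 + 229 + 895 + 779 + 55 + 213 = 3728
RR2 = 1786 / 3728 = 0.4791
Denominator: 1557 + 229 + 895 + 779 + 55 = 3515
RR6 = 1786 / 3515 = 0.5081
Difference = 50.81 − 47.91 = 2.90 percentage points

2.9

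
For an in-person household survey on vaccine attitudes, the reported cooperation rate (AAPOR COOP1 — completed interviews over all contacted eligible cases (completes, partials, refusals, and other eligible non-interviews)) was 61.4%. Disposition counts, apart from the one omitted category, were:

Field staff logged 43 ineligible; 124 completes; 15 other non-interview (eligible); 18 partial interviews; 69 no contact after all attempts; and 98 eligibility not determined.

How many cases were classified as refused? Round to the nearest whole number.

COOP1 = 124 / D = 0.614
D = 124 / 0.614 = 202.0
Other denominator terms total 157
refused = 202.0 − 157 ≈ 45

45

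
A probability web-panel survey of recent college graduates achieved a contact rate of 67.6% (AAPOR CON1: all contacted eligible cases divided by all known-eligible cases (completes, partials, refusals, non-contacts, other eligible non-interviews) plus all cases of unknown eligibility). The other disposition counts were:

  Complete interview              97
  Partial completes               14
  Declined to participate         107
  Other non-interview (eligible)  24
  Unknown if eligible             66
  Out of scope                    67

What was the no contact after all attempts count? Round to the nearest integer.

Top → 97 + 14 + 107 + 24 = 242
CON1 = 242 / D = 0.676
D = 242 / 0.676 = 358.0
Rest of base = 308
no contact after all attempts = 358.0 − 308 ≈ 50

50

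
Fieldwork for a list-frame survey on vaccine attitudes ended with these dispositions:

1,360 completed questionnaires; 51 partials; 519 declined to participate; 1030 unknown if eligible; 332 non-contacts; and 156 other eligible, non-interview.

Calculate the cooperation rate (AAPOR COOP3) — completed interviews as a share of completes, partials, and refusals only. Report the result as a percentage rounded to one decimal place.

70.5%

Num → 1360
Denominator → 1360 + 51 + 519 = 1930
COOP3 = 1360 / 1930 = 0.7047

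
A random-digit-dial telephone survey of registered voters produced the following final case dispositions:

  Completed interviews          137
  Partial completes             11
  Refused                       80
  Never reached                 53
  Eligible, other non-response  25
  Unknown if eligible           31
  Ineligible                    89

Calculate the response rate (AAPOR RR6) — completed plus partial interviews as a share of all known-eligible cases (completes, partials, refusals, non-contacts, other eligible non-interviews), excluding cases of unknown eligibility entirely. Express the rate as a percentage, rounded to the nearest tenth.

Numerator → 137 + 11 = 148
Denominator → 137 + 11 + 80 + 53 + 25 = 306
RR6 = 148 / 306 = 0.4837

48.4%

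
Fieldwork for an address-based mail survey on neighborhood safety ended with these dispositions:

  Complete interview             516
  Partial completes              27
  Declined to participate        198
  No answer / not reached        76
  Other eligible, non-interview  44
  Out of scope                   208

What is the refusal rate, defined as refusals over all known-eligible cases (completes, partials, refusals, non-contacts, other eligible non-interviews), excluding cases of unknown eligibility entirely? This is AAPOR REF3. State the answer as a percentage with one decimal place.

23.0%

Top → 198
Base → 516 + 27 + 198 + 76 + 44 = 861
REF3 = 198 / 861 = 0.2300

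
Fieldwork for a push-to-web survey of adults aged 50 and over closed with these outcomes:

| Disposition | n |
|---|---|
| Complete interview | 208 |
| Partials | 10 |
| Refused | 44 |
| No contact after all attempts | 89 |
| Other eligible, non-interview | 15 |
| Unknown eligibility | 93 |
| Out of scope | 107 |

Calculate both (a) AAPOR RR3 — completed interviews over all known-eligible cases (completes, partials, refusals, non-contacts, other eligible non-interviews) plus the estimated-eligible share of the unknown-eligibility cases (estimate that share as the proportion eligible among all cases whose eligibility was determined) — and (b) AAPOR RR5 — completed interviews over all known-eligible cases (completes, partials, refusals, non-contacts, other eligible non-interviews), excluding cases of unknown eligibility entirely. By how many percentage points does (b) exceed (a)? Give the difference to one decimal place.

9.3

Numerator = 208
Eligible (known) = 208 + 10 + 44 + 89 + 15 = 366
e = 366 / (366 + 107) = 366 / 473 = 0.7738
e × U = 0.7738 × 93 = 71.96
Denominator = 366 + 71.96 = 437.96
RR3 = 208 / 437.96 = 0.4749
Denominator = 208 + 10 + 44 + 89 + 15 = 366
RR5 = 208 / 366 = 0.5683
Difference = 56.83 − 47.49 = 9.34 percentage points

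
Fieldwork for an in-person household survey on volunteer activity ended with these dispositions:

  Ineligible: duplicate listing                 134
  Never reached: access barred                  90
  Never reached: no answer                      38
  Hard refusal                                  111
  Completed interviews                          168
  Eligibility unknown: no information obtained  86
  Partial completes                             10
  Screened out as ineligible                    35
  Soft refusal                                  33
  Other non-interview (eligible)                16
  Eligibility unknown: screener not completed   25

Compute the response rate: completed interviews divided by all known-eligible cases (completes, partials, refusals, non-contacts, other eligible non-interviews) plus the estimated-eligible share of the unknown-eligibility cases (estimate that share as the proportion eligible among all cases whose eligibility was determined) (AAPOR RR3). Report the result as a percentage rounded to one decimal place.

30.7%

Declined to participate = 111 + 33 = 144
No answer / not reached = 38 + 90 = 128
Eligibility not determined = 25 + 86 = 111
Out of scope = 35 + 134 = 169
Top → 168
Known eligible → 168 + 10 + 144 + 128 + 16 = 466
e = 466 / (466 + 169) = 466 / 635 = 0.7339
e × U → 0.7339 × 111 = 81.46
Base → 466 + 81.46 = 547.46
RR3 = 168 / 547.46 = 0.3069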